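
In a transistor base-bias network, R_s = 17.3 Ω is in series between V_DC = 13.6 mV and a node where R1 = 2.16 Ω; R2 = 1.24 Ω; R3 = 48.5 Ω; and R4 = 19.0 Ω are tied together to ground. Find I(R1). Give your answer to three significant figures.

I ≈ 0.260 mA

Equivalent of the parallel group: R_p = 0.7448 Ω.
Node voltage V_A = V_DC · R_p/(R_s + R_p) = 13.6 × 0.04127 = 0.5613 mV.
I(R1) = V_A / R1 = 0.5613/2.16 = 0.2599 mA.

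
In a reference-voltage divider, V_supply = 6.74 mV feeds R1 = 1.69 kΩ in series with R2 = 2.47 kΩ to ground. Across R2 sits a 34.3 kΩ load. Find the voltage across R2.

V_out ≈ 3.89 mV

The load sits in parallel with R2, giving an effective lower resistance R2' = R2·R_L/(R2+R_L) = 2.304 kΩ.
Then V_out = V_supply · R2'/(R1 + R2') = 6.74 × 2.304/3.994 = 3.888 mV.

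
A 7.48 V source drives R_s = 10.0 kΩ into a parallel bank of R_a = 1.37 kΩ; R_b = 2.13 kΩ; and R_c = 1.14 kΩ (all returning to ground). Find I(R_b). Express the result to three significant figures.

Combine the parallel branches: R_p = (1/1.37 + 1/2.13 + 1/1.14)⁻¹ = 0.4816 kΩ.
Node voltage V_A = V_supply · R_p/(R_s + R_p) = 7.48 × 0.04594 = 0.3437 V.
I(R_b) = V_A / R_b = 0.3437/2.13 = 0.1613 mA.
(Check via current divider: I_total = 0.7136 mA; share G_k/ΣG = 0.2261 → same result.)

I ≈ 0.161 mA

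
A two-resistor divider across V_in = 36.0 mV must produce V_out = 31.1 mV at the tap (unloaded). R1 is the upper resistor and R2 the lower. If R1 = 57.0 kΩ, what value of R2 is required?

R2 ≈ 362 kΩ

Required fraction k = V_out/V_in = 0.8639.
Rearranging, R2 = R1·k/(1−k) = 57.0 × 6.347 = 361.8 kΩ.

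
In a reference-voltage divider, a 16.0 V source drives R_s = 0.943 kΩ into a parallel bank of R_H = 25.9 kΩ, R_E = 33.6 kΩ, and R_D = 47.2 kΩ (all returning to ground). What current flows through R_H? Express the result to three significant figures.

I ≈ 0.570 mA

Equivalent of the parallel group: R_p = 11.17 kΩ.
Node voltage V_A = V_DC · R_p/(R_s + R_p) = 16.0 × 0.9221 = 14.75 V.
Branch current I = V_A/R_H = 14.75/25.9 = 0.5697 mA.
(Equivalently: I_total = 1.321 mA, then current-divider fraction G_k/ΣG = 0.4311.)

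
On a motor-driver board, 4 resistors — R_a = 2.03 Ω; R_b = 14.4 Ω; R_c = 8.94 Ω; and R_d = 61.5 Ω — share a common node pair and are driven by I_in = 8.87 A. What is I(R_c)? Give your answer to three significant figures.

I ≈ 1.44 A

Total conductance ΣG = 1/2.03 + 1/14.4 + 1/8.94 + 1/61.5 = 0.6902 (units of 1/Ω).
By the current-divider rule, I = I_in · G_k/ΣG = 8.87 × 0.1621 = 1.438 A.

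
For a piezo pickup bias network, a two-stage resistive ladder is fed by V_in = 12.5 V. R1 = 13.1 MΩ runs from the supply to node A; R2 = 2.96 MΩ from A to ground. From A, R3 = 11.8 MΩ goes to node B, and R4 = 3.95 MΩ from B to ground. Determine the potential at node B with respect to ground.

Node A sees R2 in parallel with the series input of stage 2, R3 + R4 = 15.75 MΩ.
Effective lower resistance at A: R2 ‖ 15.75 = 2.492 MΩ.
So V_A = 12.5 × 0.1598 = 1.998 V.
Then the unloaded second divider: V_B = V_A × R4/(R3+R4) = 1.998 × 0.2508 = 0.5010 V.

V_B ≈ 0.501 V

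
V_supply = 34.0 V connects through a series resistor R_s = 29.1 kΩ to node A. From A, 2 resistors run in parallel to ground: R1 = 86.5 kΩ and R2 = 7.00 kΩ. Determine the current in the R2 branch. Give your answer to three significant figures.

I ≈ 0.884 mA

Parallel bank: R_p = 1/(1/86.5 + 1/7.00) = 6.476 kΩ.
V_A by voltage divider: V_A = 34.0 × 6.476/(29.1 + 6.476) = 6.189 V.
I(R2) = V_A / R2 = 6.189/7.00 = 0.8842 mA.
(Check via current divider: I_total = 0.9557 mA; share G_k/ΣG = 0.9251 → same result.)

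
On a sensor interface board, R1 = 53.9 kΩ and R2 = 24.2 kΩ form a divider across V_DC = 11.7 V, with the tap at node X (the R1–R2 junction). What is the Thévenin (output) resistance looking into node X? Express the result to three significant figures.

R_th ≈ 16.7 kΩ

Looking into X with the source shorted: R_th = R1·R2/(R1+R2) = 53.90 × 24.2/78.10 = 16.70 kΩ.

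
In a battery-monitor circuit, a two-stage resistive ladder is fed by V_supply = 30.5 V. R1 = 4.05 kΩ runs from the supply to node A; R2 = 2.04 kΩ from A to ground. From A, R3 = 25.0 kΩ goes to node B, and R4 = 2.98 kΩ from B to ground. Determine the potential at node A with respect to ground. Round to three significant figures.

V_A ≈ 9.74 V

Node A sees R2 in parallel with the series input of stage 2, R3 + R4 = 27.98 kΩ.
Effective lower resistance at A: R2 ‖ 27.98 = 1.901 kΩ.
So V_A = 30.5 × 0.3195 = 9.744 V.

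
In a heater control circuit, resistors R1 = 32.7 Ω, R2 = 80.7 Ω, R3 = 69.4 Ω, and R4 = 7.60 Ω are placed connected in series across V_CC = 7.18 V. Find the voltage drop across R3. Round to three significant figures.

V ≈ 2.62 V

Series total: ΣR = 32.7 + 80.7 + 69.4 + 7.60 = 190.4 Ω.
Voltage divider: V = V_CC · (69.40 / 190.4) = 7.18 × 0.3645 = 2.617 V.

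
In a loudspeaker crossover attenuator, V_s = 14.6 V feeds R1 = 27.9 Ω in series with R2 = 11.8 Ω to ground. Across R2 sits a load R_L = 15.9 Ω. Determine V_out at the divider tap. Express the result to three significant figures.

V_out ≈ 2.85 V

The load sits in parallel with R2, giving an effective lower resistance R2' = R2·R_L/(R2+R_L) = 6.773 Ω.
Then V_out = V_s · R2'/(R1 + R2') = 14.6 × 6.773/34.67 = 2.852 V.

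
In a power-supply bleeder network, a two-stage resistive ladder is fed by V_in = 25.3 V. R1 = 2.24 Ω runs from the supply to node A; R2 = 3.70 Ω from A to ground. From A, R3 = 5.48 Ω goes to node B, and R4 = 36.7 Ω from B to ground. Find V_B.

V_B ≈ 13.3 V

Looking into the second stage from A: R3 + R4 = 42.18 Ω appears in parallel with R2.
R2 ‖ (R3+R4) = 3.402 Ω.
First divider: V_A = V_in · 3.402/(2.24 + 3.402) = 15.25 V.
Stage 2 is unloaded, so V_B = V_A · R4/(R3+R4) = 15.25 × 36.7/42.18 = 13.27 V.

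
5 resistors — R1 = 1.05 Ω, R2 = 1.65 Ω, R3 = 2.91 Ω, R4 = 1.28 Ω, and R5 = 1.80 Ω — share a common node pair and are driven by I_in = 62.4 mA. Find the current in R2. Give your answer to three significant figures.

I ≈ 11.7 mA

Total conductance ΣG = 1/1.05 + 1/1.65 + 1/2.91 + 1/1.28 + 1/1.80 = 3.239 (units of 1/Ω).
R2 takes the fraction G_k/ΣG = 0.6061/3.239 = 0.1871, so I = 62.4 × 0.1871 = 11.68 mA.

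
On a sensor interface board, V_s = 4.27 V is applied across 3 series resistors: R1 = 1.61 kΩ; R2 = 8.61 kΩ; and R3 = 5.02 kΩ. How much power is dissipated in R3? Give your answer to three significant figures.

P ≈ 0.394 mW

ΣR = 15.24 kΩ → I = 4.27/15.24 = 0.2802 mA.
V(R3) = I·R = 1.407 V; P = V·I = 1.407 × 0.2802 = 0.3941 mW.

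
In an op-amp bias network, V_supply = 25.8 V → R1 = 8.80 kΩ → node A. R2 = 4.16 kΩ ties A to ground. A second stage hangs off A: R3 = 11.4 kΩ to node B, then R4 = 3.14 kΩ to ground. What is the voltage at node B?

The second stage (R3 + R4 = 14.54 kΩ) loads node A in parallel with R2.
R2 ‖ (R3+R4) = 3.235 kΩ.
First divider: V_A = V_supply · 3.235/(8.80 + 3.235) = 6.934 V.
V_B = V_A × 0.2160 = 1.498 V.

V_B ≈ 1.50 V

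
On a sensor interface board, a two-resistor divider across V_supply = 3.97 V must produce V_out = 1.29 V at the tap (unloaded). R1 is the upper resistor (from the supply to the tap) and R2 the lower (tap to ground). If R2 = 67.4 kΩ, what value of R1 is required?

The divider ratio is R2/(R1+R2) = 1.29/3.97 = 0.3249.
So R1 = R2 · (V_supply/V_out − 1) = 67.4 × (3.97/1.29 − 1) = 67.4 × 2.078 = 140.0 kΩ.

R1 ≈ 140 kΩ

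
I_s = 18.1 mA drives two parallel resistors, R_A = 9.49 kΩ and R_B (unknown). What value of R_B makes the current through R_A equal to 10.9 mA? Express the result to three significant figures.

R_B ≈ 14.4 kΩ

The fraction through R_A equals R_B/(R_A+R_B).
With f = 0.6022, R_B = R_A · f/(1−f) = 9.49 × 1.514 = 14.37 kΩ.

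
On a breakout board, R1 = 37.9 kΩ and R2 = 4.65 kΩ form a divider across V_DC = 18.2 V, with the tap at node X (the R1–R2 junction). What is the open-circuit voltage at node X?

V_th is the unloaded tap voltage: V_DC · R2/(R1+R2) = 18.2 × 0.1093 = 1.989 V.

V_th ≈ 1.99 V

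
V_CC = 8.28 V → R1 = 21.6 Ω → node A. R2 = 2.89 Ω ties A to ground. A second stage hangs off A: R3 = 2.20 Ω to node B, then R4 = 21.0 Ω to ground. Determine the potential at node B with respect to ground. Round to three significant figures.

The second stage (R3 + R4 = 23.20 Ω) loads node A in parallel with R2.
R2 ‖ (R3+R4) = 2.570 Ω.
V_A = 8.28 × 2.570/(21.6 + 2.570) = 0.8804 V.
Stage 2 is unloaded, so V_B = V_A · R4/(R3+R4) = 0.8804 × 21.0/23.20 = 0.7969 V.

V_B ≈ 0.797 V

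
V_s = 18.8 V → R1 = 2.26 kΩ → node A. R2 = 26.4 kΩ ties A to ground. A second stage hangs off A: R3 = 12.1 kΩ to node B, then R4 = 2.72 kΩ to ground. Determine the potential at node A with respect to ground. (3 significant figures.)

V_A ≈ 15.2 V

Node A sees R2 in parallel with the series input of stage 2, R3 + R4 = 14.82 kΩ.
R2 ‖ (R3+R4) = 9.492 kΩ.
First divider: V_A = V_s · 9.492/(2.26 + 9.492) = 15.18 V.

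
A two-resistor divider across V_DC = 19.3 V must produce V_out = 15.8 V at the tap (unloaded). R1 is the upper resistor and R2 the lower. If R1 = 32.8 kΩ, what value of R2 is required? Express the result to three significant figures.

Required fraction k = V_out/V_DC = 0.8187.
So R2 = R1 · V_out/(V_DC − V_out) = 32.8 × 15.8/(19.3 − 15.8) = 32.8 × 4.514 = 148.1 kΩ.

R2 ≈ 148 kΩ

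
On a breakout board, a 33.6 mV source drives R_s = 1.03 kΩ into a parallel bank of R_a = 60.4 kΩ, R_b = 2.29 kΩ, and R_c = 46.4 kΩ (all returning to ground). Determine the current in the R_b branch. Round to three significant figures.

I ≈ 9.85 µA

Parallel bank: R_p = 1/(1/60.4 + 1/2.29 + 1/46.4) = 2.106 kΩ.
V_A = 33.6 × 2.106/3.136 = 22.56 mV.
Branch current I = V_A/R_b = 22.56/2.29 = 9.854 µA.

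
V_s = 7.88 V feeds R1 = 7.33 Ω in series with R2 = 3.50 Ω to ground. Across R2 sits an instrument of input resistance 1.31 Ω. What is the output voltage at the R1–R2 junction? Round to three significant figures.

The load sits in parallel with R2, giving an effective lower resistance R2' = R2·R_L/(R2+R_L) = 0.9532 Ω.
Then V_out = V_s · R2'/(R1 + R2') = 7.88 × 0.9532/8.283 = 0.9068 V.
(Unloaded it would be 2.55 V; the load pulls it down.)

V_out ≈ 0.907 V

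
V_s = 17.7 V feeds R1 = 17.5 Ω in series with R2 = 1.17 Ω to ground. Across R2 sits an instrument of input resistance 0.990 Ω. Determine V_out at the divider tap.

First combine the lower leg with the load: R2 ‖ R_L = 0.5363 Ω.
Now apply the divider: V_out = 17.7 × 0.02973 = 0.5263 V.

V_out ≈ 0.526 V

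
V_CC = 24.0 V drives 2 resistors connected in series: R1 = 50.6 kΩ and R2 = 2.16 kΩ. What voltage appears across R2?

V ≈ 0.983 V

Total series resistance ΣR = 50.6 + 2.16 = 52.76 kΩ.
Voltage divider: V = V_CC · (2.160 / 52.76) = 24.0 × 0.04094 = 0.9826 V.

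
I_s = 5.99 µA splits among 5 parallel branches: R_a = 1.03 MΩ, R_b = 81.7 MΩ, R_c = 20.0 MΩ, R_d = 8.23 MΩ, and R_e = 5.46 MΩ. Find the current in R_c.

I ≈ 0.224 µA

Conductances: ΣG = 1/1.03 + 1/81.7 + 1/20.0 + 1/8.23 + 1/5.46 = 1.338 (1/MΩ).
Current divider: I(R_c) = I_s · G_k/ΣG = 5.99 × (0.05000/1.338) = 5.99 × 0.03738 = 0.2239 µA.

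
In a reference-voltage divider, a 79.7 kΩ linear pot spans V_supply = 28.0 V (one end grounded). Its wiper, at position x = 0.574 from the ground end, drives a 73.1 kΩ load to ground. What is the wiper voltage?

V_out ≈ 12.7 V

Lower segment x·R_p = 45.75 kΩ; upper segment (1−x)·R_p = 33.95 kΩ.
(x·R_p) ‖ R_L = 28.14 kΩ.
Then V_out = V_supply · 28.14/(33.95 + 28.14) = 12.69 V.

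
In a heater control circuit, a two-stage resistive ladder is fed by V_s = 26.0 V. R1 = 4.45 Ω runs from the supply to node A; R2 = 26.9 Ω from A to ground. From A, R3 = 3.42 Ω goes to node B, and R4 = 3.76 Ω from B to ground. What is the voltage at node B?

V_B ≈ 7.63 V

Looking into the second stage from A: R3 + R4 = 7.180 Ω appears in parallel with R2.
Effective lower resistance at A: R2 ‖ 7.180 = 5.667 Ω.
So V_A = 26.0 × 0.5602 = 14.56 V.
V_B = V_A × 0.5237 = 7.627 V.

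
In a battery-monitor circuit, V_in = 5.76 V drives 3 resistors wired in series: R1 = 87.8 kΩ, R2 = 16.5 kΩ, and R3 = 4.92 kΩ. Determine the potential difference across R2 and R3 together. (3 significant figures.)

V ≈ 1.13 V

ΣR = 87.8 + 16.5 + 4.92 = 109.2 kΩ.
R_{R2..R3} = 16.5 + 4.92 = 21.42 kΩ.
V = V_in · R/ΣR = 5.76 × 0.1961 = 1.130 V.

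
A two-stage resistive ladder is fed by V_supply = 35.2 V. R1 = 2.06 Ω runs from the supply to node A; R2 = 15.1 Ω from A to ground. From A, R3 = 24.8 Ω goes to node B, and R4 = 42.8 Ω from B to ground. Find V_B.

The second stage (R3 + R4 = 67.60 Ω) loads node A in parallel with R2.
Effective lower resistance at A: R2 ‖ 67.60 = 12.34 Ω.
V_A = 35.2 × 12.34/(2.06 + 12.34) = 30.17 V.
V_B = V_A × 0.6331 = 19.10 V.

V_B ≈ 19.1 V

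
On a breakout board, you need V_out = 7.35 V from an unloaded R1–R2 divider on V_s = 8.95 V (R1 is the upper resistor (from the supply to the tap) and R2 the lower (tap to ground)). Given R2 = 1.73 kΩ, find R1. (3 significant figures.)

R1 ≈ 0.377 kΩ

V_out/V_s = R2/(R1+R2) = 0.8212.
So R1 = R2 · (V_s/V_out − 1) = 1.73 × (8.95/7.35 − 1) = 1.73 × 0.2177 = 0.3766 kΩ.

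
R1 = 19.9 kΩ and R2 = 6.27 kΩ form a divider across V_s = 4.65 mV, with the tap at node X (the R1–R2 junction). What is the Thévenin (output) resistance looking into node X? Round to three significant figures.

R_th ≈ 4.77 kΩ

With V_s suppressed (replaced by a short), R_th = R1 ‖ R2 = (19.90 × 6.27)/(19.90 + 6.27) = 4.768 kΩ.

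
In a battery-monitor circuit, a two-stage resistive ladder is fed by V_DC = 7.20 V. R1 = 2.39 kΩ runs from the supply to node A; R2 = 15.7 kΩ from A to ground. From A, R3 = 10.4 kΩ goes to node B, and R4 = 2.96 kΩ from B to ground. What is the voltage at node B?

Node A sees R2 in parallel with the series input of stage 2, R3 + R4 = 13.36 kΩ.
Effective lower resistance at A: R2 ‖ 13.36 = 7.218 kΩ.
So V_A = 7.20 × 0.7512 = 5.409 V.
V_B = V_A × 0.2216 = 1.198 V.

V_B ≈ 1.20 V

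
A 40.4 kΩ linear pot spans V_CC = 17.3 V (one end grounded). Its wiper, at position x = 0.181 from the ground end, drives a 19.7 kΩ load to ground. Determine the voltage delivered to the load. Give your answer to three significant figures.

Lower segment x·R_p = 7.312 kΩ; upper segment (1−x)·R_p = 33.09 kΩ.
Lower segment in parallel with the load: 7.312 ‖ 19.7 = 5.333 kΩ.
V_out = 17.3 × 5.333/(33.09 + 5.333) = 2.401 V.
(Unloaded: V_out = x·V_CC = 3.13 V.)

V_out ≈ 2.40 V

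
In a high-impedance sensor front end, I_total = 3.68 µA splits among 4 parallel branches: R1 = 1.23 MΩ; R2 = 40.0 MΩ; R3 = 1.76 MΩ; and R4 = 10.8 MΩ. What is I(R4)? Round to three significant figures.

Total conductance ΣG = 1/1.23 + 1/40.0 + 1/1.76 + 1/10.8 = 1.499 (units of 1/MΩ).
R4 takes the fraction G_k/ΣG = 0.09259/1.499 = 0.06178, so I = 3.68 × 0.06178 = 0.2273 µA.

I ≈ 0.227 µA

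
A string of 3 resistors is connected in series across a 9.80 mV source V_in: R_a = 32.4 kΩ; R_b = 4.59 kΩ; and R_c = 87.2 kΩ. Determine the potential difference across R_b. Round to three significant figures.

V ≈ 0.362 mV

Total series resistance ΣR = 32.4 + 4.59 + 87.2 = 124.2 kΩ.
By the voltage-divider rule, V = 9.80 × 4.590/124.2 = 0.3622 mV.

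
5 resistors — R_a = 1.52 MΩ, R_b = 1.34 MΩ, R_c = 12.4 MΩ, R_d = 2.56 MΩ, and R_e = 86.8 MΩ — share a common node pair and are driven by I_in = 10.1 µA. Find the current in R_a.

Total conductance ΣG = 1/1.52 + 1/1.34 + 1/12.4 + 1/2.56 + 1/86.8 = 1.887 (units of 1/MΩ).
Current divider: I(R_a) = I_in · G_k/ΣG = 10.1 × (0.6579/1.887) = 10.1 × 0.3487 = 3.521 µA.

I ≈ 3.52 µA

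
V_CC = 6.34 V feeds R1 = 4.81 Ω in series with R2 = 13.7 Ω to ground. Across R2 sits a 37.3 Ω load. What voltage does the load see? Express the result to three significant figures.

R2 ‖ R_L = (13.7 × 37.3)/(13.7 + 37.3) = 10.02 Ω.
Now apply the divider: V_out = 6.34 × 0.6757 = 4.284 V.

V_out ≈ 4.28 V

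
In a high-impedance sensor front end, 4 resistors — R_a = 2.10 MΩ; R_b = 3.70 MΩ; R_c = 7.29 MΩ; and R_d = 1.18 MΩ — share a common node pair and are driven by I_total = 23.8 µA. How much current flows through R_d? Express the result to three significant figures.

I ≈ 11.7 µA

Conductances: ΣG = 1/2.10 + 1/3.70 + 1/7.29 + 1/1.18 = 1.731 (1/MΩ).
By the current-divider rule, I = I_total · G_k/ΣG = 23.8 × 0.4896 = 11.65 µA.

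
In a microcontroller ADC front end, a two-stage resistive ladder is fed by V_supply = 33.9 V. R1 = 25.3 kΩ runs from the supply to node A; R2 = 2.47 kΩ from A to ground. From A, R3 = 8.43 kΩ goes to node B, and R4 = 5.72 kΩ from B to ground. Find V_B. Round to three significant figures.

V_B ≈ 1.05 V

Looking into the second stage from A: R3 + R4 = 14.15 kΩ appears in parallel with R2.
R2 ‖ (R3+R4) = 2.103 kΩ.
So V_A = 33.9 × 0.07674 = 2.602 V.
Stage 2 is unloaded, so V_B = V_A · R4/(R3+R4) = 2.602 × 5.72/14.15 = 1.052 V.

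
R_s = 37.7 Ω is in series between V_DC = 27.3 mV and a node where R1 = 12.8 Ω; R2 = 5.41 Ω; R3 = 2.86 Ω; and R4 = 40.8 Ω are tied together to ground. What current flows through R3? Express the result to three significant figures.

I ≈ 0.382 mA

Parallel bank: R_p = 1/(1/12.8 + 1/5.41 + 1/2.86 + 1/40.8) = 1.570 Ω.
Node voltage V_A = V_DC · R_p/(R_s + R_p) = 27.3 × 0.03997 = 1.091 mV.
Branch current I = V_A/R3 = 1.091/2.86 = 0.3815 mA.
(Check via current divider: I_total = 0.6952 mA; share G_k/ΣG = 0.5488 → same result.)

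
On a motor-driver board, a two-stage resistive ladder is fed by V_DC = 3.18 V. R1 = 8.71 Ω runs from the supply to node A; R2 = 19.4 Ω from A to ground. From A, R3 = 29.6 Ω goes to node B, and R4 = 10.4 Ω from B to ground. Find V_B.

V_B ≈ 0.496 V

Looking into the second stage from A: R3 + R4 = 40.00 Ω appears in parallel with R2.
R2 ‖ (R3+R4) = 13.06 Ω.
V_A = 3.18 × 13.06/(8.71 + 13.06) = 1.908 V.
Stage 2 is unloaded, so V_B = V_A · R4/(R3+R4) = 1.908 × 10.4/40.00 = 0.4961 V.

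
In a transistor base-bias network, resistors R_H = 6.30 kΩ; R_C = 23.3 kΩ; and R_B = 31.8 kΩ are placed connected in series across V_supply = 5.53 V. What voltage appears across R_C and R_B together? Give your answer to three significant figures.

V ≈ 4.96 V

ΣR = 6.30 + 23.3 + 31.8 = 61.40 kΩ.
R_{R_C..R_B} = 23.3 + 31.8 = 55.10 kΩ.
By the voltage-divider rule, V = 5.53 × 55.10/61.40 = 4.963 V.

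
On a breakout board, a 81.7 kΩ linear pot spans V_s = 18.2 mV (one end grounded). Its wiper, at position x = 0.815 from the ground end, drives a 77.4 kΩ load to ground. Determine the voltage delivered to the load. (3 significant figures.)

Split the track: R_lower = x·R_p = 66.59 kΩ, R_upper = (1−x)·R_p = 15.11 kΩ.
(x·R_p) ‖ R_L = 35.79 kΩ.
V_out = 18.2 × 35.79/(15.11 + 35.79) = 12.80 mV.

V_out ≈ 12.8 mV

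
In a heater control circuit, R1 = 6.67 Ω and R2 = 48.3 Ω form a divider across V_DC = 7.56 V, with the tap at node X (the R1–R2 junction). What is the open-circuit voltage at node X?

V_th ≈ 6.64 V

With X open, the divider is unloaded: V_th = 7.56 × 48.3/54.97 = 6.643 V.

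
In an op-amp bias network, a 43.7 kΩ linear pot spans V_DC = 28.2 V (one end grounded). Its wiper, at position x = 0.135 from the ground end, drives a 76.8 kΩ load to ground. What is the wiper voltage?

Split the track: R_lower = x·R_p = 5.900 kΩ, R_upper = (1−x)·R_p = 37.80 kΩ.
Lower segment in parallel with the load: 5.900 ‖ 76.8 = 5.479 kΩ.
Loaded-divider output: V_out = 28.2 × 0.1266 = 3.570 V.

V_out ≈ 3.57 V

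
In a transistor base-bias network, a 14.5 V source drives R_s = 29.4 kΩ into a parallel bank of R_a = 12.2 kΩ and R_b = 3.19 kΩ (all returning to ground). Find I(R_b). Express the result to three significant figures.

Combine the parallel branches: R_p = (1/12.2 + 1/3.19)⁻¹ = 2.529 kΩ.
Node voltage V_A = V_s · R_p/(R_s + R_p) = 14.5 × 0.07920 = 1.148 V.
Branch current I = V_A/R_b = 1.148/3.19 = 0.3600 mA.

I ≈ 0.360 mA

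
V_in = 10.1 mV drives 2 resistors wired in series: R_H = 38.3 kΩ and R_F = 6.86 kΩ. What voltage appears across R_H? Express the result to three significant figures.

Total series resistance ΣR = 38.3 + 6.86 = 45.16 kΩ.
By the voltage-divider rule, V = 10.1 × 38.30/45.16 = 8.566 mV.

V ≈ 8.57 mV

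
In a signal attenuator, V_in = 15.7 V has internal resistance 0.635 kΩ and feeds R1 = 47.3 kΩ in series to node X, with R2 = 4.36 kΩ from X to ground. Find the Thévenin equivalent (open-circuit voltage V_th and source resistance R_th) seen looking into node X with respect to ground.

V_th ≈ 1.31 V, R_th ≈ 4.00 kΩ

R1' = 0.635 + 47.3 = 47.93 kΩ (source resistance + R1).
Open-circuit (no load on X): V_th = V_in · R2/(R1' + R2) = 15.7 × 4.36/(47.93 + 4.36) = 1.309 V.
With V_in suppressed (replaced by a short), R_th = R1' ‖ R2 = (47.93 × 4.36)/(47.93 + 4.36) = 3.996 kΩ.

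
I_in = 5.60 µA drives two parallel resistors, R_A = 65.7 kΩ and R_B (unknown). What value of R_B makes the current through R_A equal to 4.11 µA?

R_B ≈ 181 kΩ

Two-branch current divider: I_A = I_in · R_B/(R_A + R_B).
4.11/5.60 = R_B/(R_A + R_B) → R_B = R_A · (0.7339)/(1 − 0.7339) = 65.7 × 2.758 = 181.2 kΩ.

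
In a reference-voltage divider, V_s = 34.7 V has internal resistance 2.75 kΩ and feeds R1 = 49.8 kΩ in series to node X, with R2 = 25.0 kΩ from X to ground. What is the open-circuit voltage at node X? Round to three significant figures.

V_th ≈ 11.2 V

R1' = 2.75 + 49.8 = 52.55 kΩ (source resistance + R1).
With X open, the divider is unloaded: V_th = 34.7 × 25.0/77.55 = 11.19 V.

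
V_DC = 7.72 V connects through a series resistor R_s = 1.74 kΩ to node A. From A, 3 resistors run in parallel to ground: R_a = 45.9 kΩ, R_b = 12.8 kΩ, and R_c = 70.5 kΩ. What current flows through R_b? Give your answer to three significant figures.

Combine the parallel branches: R_p = (1/45.9 + 1/12.8 + 1/70.5)⁻¹ = 8.765 kΩ.
V_A = 7.72 × 8.765/10.50 = 6.441 V.
Branch current I = V_A/R_b = 6.441/12.8 = 0.5032 mA.

I ≈ 0.503 mA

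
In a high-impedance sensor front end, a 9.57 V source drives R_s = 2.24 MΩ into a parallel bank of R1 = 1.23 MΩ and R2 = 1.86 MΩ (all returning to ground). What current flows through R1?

I ≈ 1.93 µA

Equivalent of the parallel group: R_p = 0.7404 MΩ.
V_A by voltage divider: V_A = 9.57 × 0.7404/(2.24 + 0.7404) = 2.377 V.
I(R1) = V_A / R1 = 2.377/1.23 = 1.933 µA.
(Equivalently: I_total = 3.211 µA, then current-divider fraction G_k/ΣG = 0.6019.)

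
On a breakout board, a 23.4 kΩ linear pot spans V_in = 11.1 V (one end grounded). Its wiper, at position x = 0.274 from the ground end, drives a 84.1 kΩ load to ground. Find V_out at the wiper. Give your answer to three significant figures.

The pot divides into 16.99 kΩ above the wiper and 6.412 kΩ below.
Lower segment in parallel with the load: 6.412 ‖ 84.1 = 5.957 kΩ.
Loaded-divider output: V_out = 11.1 × 0.2596 = 2.882 V.

V_out ≈ 2.88 V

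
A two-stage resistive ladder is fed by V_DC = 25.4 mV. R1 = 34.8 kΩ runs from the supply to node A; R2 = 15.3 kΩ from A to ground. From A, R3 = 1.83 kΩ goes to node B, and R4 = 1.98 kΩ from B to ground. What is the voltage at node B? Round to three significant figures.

The second stage (R3 + R4 = 3.810 kΩ) loads node A in parallel with R2.
Effective lower resistance at A: R2 ‖ 3.810 = 3.050 kΩ.
First divider: V_A = V_DC · 3.050/(34.8 + 3.050) = 2.047 mV.
Then the unloaded second divider: V_B = V_A × R4/(R3+R4) = 2.047 × 0.5197 = 1.064 mV.

V_B ≈ 1.06 mV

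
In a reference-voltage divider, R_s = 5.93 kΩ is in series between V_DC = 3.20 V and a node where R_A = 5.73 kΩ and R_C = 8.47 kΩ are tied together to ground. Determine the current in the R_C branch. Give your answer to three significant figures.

Equivalent of the parallel group: R_p = 3.418 kΩ.
V_A = 3.20 × 3.418/9.348 = 1.170 V.
I(R_C) = V_A / R_C = 1.170/8.47 = 0.1381 mA.
(Equivalently: I_total = 0.3423 mA, then current-divider fraction G_k/ΣG = 0.4035.)

I ≈ 0.138 mA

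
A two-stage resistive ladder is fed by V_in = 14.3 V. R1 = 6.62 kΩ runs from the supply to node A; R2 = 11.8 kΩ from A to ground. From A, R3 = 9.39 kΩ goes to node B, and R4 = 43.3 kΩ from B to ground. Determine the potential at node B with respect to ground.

The second stage (R3 + R4 = 52.69 kΩ) loads node A in parallel with R2.
R2 ‖ (R3+R4) = 9.641 kΩ.
V_A = 14.3 × 9.641/(6.62 + 9.641) = 8.478 V.
Then the unloaded second divider: V_B = V_A × R4/(R3+R4) = 8.478 × 0.8218 = 6.967 V.

V_B ≈ 6.97 V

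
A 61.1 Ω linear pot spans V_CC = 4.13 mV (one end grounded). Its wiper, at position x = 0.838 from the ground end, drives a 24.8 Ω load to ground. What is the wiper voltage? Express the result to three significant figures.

Lower segment x·R_p = 51.20 Ω; upper segment (1−x)·R_p = 9.898 Ω.
(x·R_p) ‖ R_L = 16.71 Ω.
Loaded-divider output: V_out = 4.13 × 0.6280 = 2.594 mV.

V_out ≈ 2.59 mV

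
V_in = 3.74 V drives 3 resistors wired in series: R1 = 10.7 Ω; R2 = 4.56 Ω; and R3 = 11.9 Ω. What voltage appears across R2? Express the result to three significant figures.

V ≈ 0.628 V

ΣR = 10.7 + 4.56 + 11.9 = 27.16 Ω.
Voltage divider: V = V_in · (4.560 / 27.16) = 3.74 × 0.1679 = 0.6279 V.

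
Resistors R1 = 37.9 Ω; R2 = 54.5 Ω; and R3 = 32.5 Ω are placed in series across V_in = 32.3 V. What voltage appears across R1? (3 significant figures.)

Total series resistance ΣR = 37.9 + 54.5 + 32.5 = 124.9 Ω.
V = V_in · R/ΣR = 32.3 × 0.3034 = 9.801 V.

V ≈ 9.80 V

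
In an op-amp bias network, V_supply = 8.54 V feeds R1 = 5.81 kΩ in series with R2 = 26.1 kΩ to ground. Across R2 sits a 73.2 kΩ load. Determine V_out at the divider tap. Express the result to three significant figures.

First combine the lower leg with the load: R2 ‖ R_L = 19.24 kΩ.
Then V_out = V_supply · R2'/(R1 + R2') = 8.54 × 19.24/25.05 = 6.559 V.

V_out ≈ 6.56 V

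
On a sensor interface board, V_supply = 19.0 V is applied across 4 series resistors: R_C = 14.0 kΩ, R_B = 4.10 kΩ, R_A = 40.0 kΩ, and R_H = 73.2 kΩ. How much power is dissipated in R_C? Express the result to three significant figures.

P ≈ 0.293 mW

The common current is I = 19.0/131.3 = 0.1447 mA.
P(R_C) = I²·R_C = (0.1447)² × 14.0 = 0.2932 mW.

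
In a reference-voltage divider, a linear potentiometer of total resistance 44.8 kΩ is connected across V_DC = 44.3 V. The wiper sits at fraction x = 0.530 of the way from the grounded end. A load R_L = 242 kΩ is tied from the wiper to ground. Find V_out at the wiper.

Split the track: R_lower = x·R_p = 23.74 kΩ, R_upper = (1−x)·R_p = 21.06 kΩ.
Lower segment in parallel with the load: 23.74 ‖ 242 = 21.62 kΩ.
Then V_out = V_DC · 21.62/(21.06 + 21.62) = 22.44 V.
(Unloaded: V_out = x·V_DC = 23.5 V.)

V_out ≈ 22.4 V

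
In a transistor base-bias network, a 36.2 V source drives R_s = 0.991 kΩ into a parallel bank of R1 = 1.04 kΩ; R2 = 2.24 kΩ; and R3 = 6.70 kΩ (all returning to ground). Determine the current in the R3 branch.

Equivalent of the parallel group: R_p = 0.6422 kΩ.
Node voltage V_A = V_s · R_p/(R_s + R_p) = 36.2 × 0.3932 = 14.23 V.
Branch current I = V_A/R3 = 14.23/6.70 = 2.124 mA.
(Equivalently: I_total = 22.17 mA, then current-divider fraction G_k/ΣG = 0.09585.)

I ≈ 2.12 mA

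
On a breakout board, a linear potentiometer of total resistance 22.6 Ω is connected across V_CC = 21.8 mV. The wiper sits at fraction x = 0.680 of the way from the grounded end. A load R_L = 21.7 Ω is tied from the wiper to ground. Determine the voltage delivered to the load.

Split the track: R_lower = x·R_p = 15.37 Ω, R_upper = (1−x)·R_p = 7.232 Ω.
R_L loads the lower segment: effective lower R = 8.997 Ω.
Loaded-divider output: V_out = 21.8 × 0.5544 = 12.09 mV.
(Unloaded: V_out = x·V_CC = 14.8 mV.)

V_out ≈ 12.1 mV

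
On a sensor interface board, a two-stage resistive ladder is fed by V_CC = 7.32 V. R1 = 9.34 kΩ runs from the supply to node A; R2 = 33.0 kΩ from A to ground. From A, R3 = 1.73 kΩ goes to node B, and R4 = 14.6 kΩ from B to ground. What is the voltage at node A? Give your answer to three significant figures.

The second stage (R3 + R4 = 16.33 kΩ) loads node A in parallel with R2.
Effective lower resistance at A: R2 ‖ 16.33 = 10.92 kΩ.
First divider: V_A = V_CC · 10.92/(9.34 + 10.92) = 3.946 V.

V_A ≈ 3.95 V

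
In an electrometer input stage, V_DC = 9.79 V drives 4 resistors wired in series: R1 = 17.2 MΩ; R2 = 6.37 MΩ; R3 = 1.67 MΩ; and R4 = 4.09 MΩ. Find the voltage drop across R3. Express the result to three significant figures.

V ≈ 0.557 V

Series total: ΣR = 17.2 + 6.37 + 1.67 + 4.09 = 29.33 MΩ.
By the voltage-divider rule, V = 9.79 × 1.670/29.33 = 0.5574 V.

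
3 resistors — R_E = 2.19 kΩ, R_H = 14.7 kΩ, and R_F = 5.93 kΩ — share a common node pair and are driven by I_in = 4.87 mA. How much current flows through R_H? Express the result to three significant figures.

Total conductance ΣG = 1/2.19 + 1/14.7 + 1/5.93 = 0.6933 (units of 1/kΩ).
By the current-divider rule, I = I_in · G_k/ΣG = 4.87 × 0.09812 = 0.4779 mA.

I ≈ 0.478 mA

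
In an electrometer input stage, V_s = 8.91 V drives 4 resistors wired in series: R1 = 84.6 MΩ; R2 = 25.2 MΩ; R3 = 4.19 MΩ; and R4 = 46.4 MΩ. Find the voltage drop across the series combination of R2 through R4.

V ≈ 4.21 V

Total series resistance ΣR = 84.6 + 25.2 + 4.19 + 46.4 = 160.4 MΩ.
R_{R2..R4} = 25.2 + 4.19 + 46.4 = 75.79 MΩ.
Voltage divider: V = V_s · (75.79 / 160.4) = 8.91 × 0.4725 = 4.210 V.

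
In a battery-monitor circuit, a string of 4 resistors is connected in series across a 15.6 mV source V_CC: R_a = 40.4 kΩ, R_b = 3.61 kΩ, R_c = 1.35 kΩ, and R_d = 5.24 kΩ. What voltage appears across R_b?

Series total: ΣR = 40.4 + 3.61 + 1.35 + 5.24 = 50.60 kΩ.
V = V_CC · R/ΣR = 15.6 × 0.07134 = 1.113 mV.

V ≈ 1.11 mV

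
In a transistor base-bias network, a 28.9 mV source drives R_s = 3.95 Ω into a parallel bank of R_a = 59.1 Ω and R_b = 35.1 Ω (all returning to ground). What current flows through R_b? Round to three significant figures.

Combine the parallel branches: R_p = (1/59.1 + 1/35.1)⁻¹ = 22.02 Ω.
V_A = 28.9 × 22.02/25.97 = 24.50 mV.
Branch current I = V_A/R_b = 24.50/35.1 = 0.6981 mA.
(Check via current divider: I_total = 1.113 mA; share G_k/ΣG = 0.6274 → same result.)

I ≈ 0.698 mA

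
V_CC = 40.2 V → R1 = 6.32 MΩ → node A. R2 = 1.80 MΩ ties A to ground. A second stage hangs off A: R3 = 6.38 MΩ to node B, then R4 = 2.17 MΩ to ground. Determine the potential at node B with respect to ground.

The second stage (R3 + R4 = 8.550 MΩ) loads node A in parallel with R2.
R2 ‖ (R3+R4) = 1.487 MΩ.
V_A = 40.2 × 1.487/(6.32 + 1.487) = 7.657 V.
V_B = V_A × 0.2538 = 1.943 V.

V_B ≈ 1.94 V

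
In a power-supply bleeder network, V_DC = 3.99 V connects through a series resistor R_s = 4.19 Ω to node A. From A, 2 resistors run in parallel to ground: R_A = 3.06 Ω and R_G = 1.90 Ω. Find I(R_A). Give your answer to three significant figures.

Combine the parallel branches: R_p = (1/3.06 + 1/1.90)⁻¹ = 1.172 Ω.
V_A = 3.99 × 1.172/5.362 = 0.8722 V.
I(R_A) = V_A / R_A = 0.8722/3.06 = 0.2850 A.
(Equivalently: I_total = 0.7441 A, then current-divider fraction G_k/ΣG = 0.3831.)

I ≈ 0.285 A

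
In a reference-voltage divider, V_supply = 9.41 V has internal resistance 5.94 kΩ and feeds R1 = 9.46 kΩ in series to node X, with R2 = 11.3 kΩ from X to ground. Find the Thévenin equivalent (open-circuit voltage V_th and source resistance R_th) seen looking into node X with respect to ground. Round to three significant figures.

R1' = 5.94 + 9.46 = 15.40 kΩ (source resistance + R1).
Open-circuit (no load on X): V_th = V_supply · R2/(R1' + R2) = 9.41 × 11.3/(15.40 + 11.3) = 3.983 V.
Looking into X with the source shorted: R_th = R1'·R2/(R1'+R2) = 15.40 × 11.3/26.70 = 6.518 kΩ.

V_th ≈ 3.98 V, R_th ≈ 6.52 kΩ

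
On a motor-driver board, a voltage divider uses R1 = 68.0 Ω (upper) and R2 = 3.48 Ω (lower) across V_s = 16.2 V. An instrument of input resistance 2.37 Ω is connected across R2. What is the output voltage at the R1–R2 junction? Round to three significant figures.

V_out ≈ 0.329 V

First combine the lower leg with the load: R2 ‖ R_L = 1.410 Ω.
Voltage divider with the loaded lower leg: V_out = 16.2 × 1.410/(68.0 + 1.410) = 16.2 × 0.02031 = 0.3291 V.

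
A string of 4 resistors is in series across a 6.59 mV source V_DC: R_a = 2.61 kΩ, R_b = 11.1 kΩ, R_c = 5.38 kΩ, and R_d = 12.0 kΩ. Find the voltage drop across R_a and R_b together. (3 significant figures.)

V ≈ 2.91 mV

Series total: ΣR = 2.61 + 11.1 + 5.38 + 12.0 = 31.09 kΩ.
R_{R_a..R_b} = 2.61 + 11.1 = 13.71 kΩ.
V = V_DC · R/ΣR = 6.59 × 0.4410 = 2.906 mV.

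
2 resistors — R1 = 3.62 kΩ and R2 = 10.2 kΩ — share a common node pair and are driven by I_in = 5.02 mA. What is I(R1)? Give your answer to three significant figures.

I ≈ 3.71 mA

Two-branch current divider: I_k = I_in · R_other/(R_1 + R_2).
I(R1) = 5.02 × 10.2/(3.62 + 10.2) = 5.02 × 0.7381 = 3.705 mA.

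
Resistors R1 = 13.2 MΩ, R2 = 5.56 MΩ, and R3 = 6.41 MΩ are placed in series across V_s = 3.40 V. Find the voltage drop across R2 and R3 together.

Total series resistance ΣR = 13.2 + 5.56 + 6.41 = 25.17 MΩ.
R_{R2..R3} = 5.56 + 6.41 = 11.97 MΩ.
By the voltage-divider rule, V = 3.40 × 11.97/25.17 = 1.617 V.

V ≈ 1.62 V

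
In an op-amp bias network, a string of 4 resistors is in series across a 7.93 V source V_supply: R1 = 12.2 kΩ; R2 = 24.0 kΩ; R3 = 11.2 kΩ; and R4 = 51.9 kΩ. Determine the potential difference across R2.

ΣR = 12.2 + 24.0 + 11.2 + 51.9 = 99.30 kΩ.
V = V_supply · R/ΣR = 7.93 × 0.2417 = 1.917 V.

V ≈ 1.92 V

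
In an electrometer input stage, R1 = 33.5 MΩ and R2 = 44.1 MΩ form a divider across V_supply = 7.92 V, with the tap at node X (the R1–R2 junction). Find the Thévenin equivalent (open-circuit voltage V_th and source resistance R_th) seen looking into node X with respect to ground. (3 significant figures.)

With X open, the divider is unloaded: V_th = 7.92 × 44.1/77.60 = 4.501 V.
Looking into X with the source shorted: R_th = R1·R2/(R1+R2) = 33.50 × 44.1/77.60 = 19.04 MΩ.

V_th ≈ 4.50 V, R_th ≈ 19.0 MΩ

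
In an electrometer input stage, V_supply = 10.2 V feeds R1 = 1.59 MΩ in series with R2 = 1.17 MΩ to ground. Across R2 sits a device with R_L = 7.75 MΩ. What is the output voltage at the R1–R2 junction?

V_out ≈ 3.98 V

First combine the lower leg with the load: R2 ‖ R_L = 1.017 MΩ.
Voltage divider with the loaded lower leg: V_out = 10.2 × 1.017/(1.59 + 1.017) = 10.2 × 0.3900 = 3.978 V.
(Unloaded it would be 4.32 V; the load pulls it down.)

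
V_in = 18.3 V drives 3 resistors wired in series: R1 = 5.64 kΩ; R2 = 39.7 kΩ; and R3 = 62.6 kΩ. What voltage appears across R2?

V ≈ 6.73 V

Total series resistance ΣR = 5.64 + 39.7 + 62.6 = 107.9 kΩ.
V = V_in · R/ΣR = 18.3 × 0.3678 = 6.731 V.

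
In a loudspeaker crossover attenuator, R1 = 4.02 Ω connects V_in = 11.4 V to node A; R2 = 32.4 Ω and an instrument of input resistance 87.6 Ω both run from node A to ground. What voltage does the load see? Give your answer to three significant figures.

V_out ≈ 9.74 V

The load sits in parallel with R2, giving an effective lower resistance R2' = R2·R_L/(R2+R_L) = 23.65 Ω.
Voltage divider with the loaded lower leg: V_out = 11.4 × 23.65/(4.02 + 23.65) = 11.4 × 0.8547 = 9.744 V.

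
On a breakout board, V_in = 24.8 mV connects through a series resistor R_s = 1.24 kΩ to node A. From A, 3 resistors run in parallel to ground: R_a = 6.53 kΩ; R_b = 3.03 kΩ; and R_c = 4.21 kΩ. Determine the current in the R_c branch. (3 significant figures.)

I ≈ 3.11 µA

Combine the parallel branches: R_p = (1/6.53 + 1/3.03 + 1/4.21)⁻¹ = 1.388 kΩ.
V_A by voltage divider: V_A = 24.8 × 1.388/(1.24 + 1.388) = 13.10 mV.
Branch current I = V_A/R_c = 13.10/4.21 = 3.111 µA.
(Check via current divider: I_total = 9.439 µA; share G_k/ΣG = 0.3296 → same result.)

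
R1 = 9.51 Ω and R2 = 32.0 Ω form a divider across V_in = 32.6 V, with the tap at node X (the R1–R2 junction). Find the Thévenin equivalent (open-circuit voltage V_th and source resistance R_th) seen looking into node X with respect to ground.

V_th is the unloaded tap voltage: V_in · R2/(R1+R2) = 32.6 × 0.7709 = 25.13 V.
With V_in suppressed (replaced by a short), R_th = R1 ‖ R2 = (9.510 × 32.0)/(9.510 + 32.0) = 7.331 Ω.

V_th ≈ 25.1 V, R_th ≈ 7.33 Ω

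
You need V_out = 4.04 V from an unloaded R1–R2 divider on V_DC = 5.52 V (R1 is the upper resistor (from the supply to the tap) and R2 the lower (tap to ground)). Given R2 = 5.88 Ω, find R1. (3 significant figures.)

R1 ≈ 2.15 Ω

V_out/V_DC = R2/(R1+R2) = 0.7319.
So R1 = R2 · (V_DC/V_out − 1) = 5.88 × (5.52/4.04 − 1) = 5.88 × 0.3663 = 2.154 Ω.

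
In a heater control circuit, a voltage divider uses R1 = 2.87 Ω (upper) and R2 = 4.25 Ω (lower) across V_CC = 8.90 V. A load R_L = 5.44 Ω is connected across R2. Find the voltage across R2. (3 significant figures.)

First combine the lower leg with the load: R2 ‖ R_L = 2.386 Ω.
Voltage divider with the loaded lower leg: V_out = 8.90 × 2.386/(2.87 + 2.386) = 8.90 × 0.4540 = 4.040 V.
(Unloaded it would be 5.31 V; the load pulls it down.)

V_out ≈ 4.04 V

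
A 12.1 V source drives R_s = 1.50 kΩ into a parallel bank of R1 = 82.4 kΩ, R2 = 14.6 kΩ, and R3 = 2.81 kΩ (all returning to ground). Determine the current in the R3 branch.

Combine the parallel branches: R_p = (1/82.4 + 1/14.6 + 1/2.81)⁻¹ = 2.291 kΩ.
V_A by voltage divider: V_A = 12.1 × 2.291/(1.50 + 2.291) = 7.312 V.
I(R3) = V_A / R3 = 7.312/2.81 = 2.602 mA.

I ≈ 2.60 mA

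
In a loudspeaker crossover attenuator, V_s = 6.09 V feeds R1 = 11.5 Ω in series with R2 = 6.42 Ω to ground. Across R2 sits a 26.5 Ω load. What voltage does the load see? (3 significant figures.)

V_out ≈ 1.89 V

R2 ‖ R_L = (6.42 × 26.5)/(6.42 + 26.5) = 5.168 Ω.
Now apply the divider: V_out = 6.09 × 0.3101 = 1.888 V.
(Unloaded it would be 2.18 V; the load pulls it down.)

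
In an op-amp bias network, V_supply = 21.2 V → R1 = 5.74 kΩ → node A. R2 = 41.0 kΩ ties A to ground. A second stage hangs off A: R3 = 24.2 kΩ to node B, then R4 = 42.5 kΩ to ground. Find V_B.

Node A sees R2 in parallel with the series input of stage 2, R3 + R4 = 66.70 kΩ.
Effective lower resistance at A: R2 ‖ 66.70 = 25.39 kΩ.
V_A = 21.2 × 25.39/(5.74 + 25.39) = 17.29 V.
V_B = V_A × 0.6372 = 11.02 V.

V_B ≈ 11.0 V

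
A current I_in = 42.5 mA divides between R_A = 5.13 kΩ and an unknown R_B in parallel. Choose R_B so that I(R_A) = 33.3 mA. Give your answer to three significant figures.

R_B ≈ 18.6 kΩ

In a two-way split, I_A/I_in = R_B/(R_A + R_B).
With f = 0.7835, R_B = R_A · f/(1−f) = 5.13 × 3.620 = 18.57 kΩ.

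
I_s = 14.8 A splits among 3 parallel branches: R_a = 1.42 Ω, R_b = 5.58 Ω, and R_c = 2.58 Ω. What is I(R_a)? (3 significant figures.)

Total conductance ΣG = 1/1.42 + 1/5.58 + 1/2.58 = 1.271 (units of 1/Ω).
R_a takes the fraction G_k/ΣG = 0.7042/1.271 = 0.5541, so I = 14.8 × 0.5541 = 8.200 A.

I ≈ 8.20 A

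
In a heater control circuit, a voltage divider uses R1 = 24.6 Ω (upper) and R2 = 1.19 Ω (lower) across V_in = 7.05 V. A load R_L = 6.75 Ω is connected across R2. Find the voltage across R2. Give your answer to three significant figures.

First combine the lower leg with the load: R2 ‖ R_L = 1.012 Ω.
Now apply the divider: V_out = 7.05 × 0.03950 = 0.2785 V.

V_out ≈ 0.278 V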